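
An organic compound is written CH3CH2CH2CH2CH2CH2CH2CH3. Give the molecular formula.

Element totals:
  C: 8
  H: 18

C8H18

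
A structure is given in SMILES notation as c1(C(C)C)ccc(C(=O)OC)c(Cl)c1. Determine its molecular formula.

Atom tally by fragment:
  benzene ring core → C:6 H:6
  (− 3 ring H displaced by substituents)
  + CH(CH3)2 → C:3 H:7
  + COOCH3 → C:2 H:3 O:2
  + Cl → Cl:1
Element totals:
  C: 11
  H: 13
  Cl: 1
  O: 2

C11H13ClO2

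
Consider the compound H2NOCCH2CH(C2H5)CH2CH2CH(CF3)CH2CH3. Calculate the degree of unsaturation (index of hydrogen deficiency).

1

Element totals:
  C: 11
  H: 20
  F: 3
  N: 1
  O: 1
Molecular formula: C11H20F3NO.
DoU = (2C + 2 + N − H − X) / 2 = (2·11 + 2 + 1 − 20 − 3) / 2 = 1.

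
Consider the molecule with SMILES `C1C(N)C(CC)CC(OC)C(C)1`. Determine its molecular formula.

C10H21NO

Atom tally by fragment:
  cyclohexane ring core → C:6 H:12
  (− 4 ring H displaced by substituents)
  + NH2 → N:1 H:2
  + C2H5 → C:2 H:5
  + OCH3 → C:1 H:3 O:1
  + CH3 → C:1 H:3
Element totals:
  C: 10
  H: 21
  N: 1
  O: 1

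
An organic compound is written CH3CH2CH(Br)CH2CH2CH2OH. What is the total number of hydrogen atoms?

13

Element totals:
  C: 6
  H: 13
  Br: 1
  O: 1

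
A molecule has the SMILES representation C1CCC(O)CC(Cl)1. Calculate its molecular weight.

Atom tally by fragment:
  cyclohexane ring core → C:6 H:12
  (− 2 ring H displaced by substituents)
  + OH → O:1 H:1
  + Cl → Cl:1
Element totals:
  C: 6
  H: 11
  Cl: 1
  O: 1
Molecular formula: C6H11ClO.
  M = 6(12.011) + 11(1.008) + 35.45 + 15.999
    = 72.066 + 11.088 + 35.450 + 15.999 = 134.603

134.60 g/mol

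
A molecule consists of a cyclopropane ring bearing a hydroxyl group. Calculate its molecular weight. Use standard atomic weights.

Atom tally by fragment:
  cyclopropane ring core → C:3 H:6
  (− 1 ring H displaced by substituents)
  + OH → O:1 H:1
Element totals:
  C: 3
  H: 6
  O: 1
Molecular formula: C3H6O.
  M = 3(12.011) + 6(1.008) + 15.999
    = 36.033 + 6.048 + 15.999 = 58.080

58.08 g/mol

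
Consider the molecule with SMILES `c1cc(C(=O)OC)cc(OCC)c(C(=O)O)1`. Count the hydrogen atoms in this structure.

12

Atom tally by fragment:
  benzene ring core → C:6 H:6
  (− 3 ring H displaced by substituents)
  + COOCH3 → C:2 H:3 O:2
  + OC2H5 → C:2 H:5 O:1
  + COOH → C:1 H:1 O:2
Element totals:
  C: 11
  H: 12
  O: 5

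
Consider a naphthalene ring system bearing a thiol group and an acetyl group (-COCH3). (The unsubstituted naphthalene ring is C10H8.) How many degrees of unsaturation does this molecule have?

Atom tally by fragment:
  naphthalene ring system core → C:10 H:8
  (− 2 ring H displaced by substituents)
  + SH → S:1 H:1
  + COCH3 → C:2 H:3 O:1
Element totals:
  C: 12
  H: 10
  O: 1
  S: 1
Molecular formula: C12H10OS.
DoU = (2C + 2 + N − H − X) / 2 = (2·12 + 2 + 0 − 10 − 0) / 2 = 8.

8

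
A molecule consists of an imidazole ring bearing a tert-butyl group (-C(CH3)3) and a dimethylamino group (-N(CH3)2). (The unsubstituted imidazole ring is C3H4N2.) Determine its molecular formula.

C9H17N3

Atom tally by fragment:
  imidazole ring core → C:3 H:4 N:2
  (− 2 ring H displaced by substituents)
  + C(CH3)3 → C:4 H:9
  + N(CH3)2 → N:1 C:2 H:6
Element totals:
  C: 9
  H: 17
  N: 3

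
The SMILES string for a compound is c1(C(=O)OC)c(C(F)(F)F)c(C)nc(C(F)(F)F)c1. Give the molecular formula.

Atom tally by fragment:
  pyridine ring core → C:5 H:5 N:1
  (− 4 ring H displaced by substituents)
  + COOCH3 → C:2 H:3 O:2
  + CF3 → C:1 F:3
  + CH3 → C:1 H:3
  + CF3 → C:1 F:3
Element totals:
  C: 10
  H: 7
  F: 6
  N: 1
  O: 2

C10H7F6NO2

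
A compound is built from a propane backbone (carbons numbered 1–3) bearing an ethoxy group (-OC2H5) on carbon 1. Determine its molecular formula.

Atom tally by fragment:
  C2H5OCH2 → C:3 H:7 O:1
  CH2 → C:1 H:2
  CH3 → C:1 H:3
Element totals:
  C: 5
  H: 12
  O: 1

C5H12O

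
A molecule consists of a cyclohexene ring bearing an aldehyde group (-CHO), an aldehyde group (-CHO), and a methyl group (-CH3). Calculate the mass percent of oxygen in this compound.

Atom tally by fragment:
  cyclohexene ring core → C:6 H:10
  (− 3 ring H displaced by substituents)
  + CHO → C:1 H:1 O:1
  + CHO → C:1 H:1 O:1
  + CH3 → C:1 H:3
Element totals:
  C: 9
  H: 12
  O: 2
Molecular formula: C9H12O2.
Molar mass = 152.193 g/mol.
Mass from O: 2 × 15.999 = 31.998 g/mol.
%O = 31.998 / 152.193 × 100 = 21.02%.

21.02%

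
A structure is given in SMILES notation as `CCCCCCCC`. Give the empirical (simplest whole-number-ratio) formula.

Atom tally by fragment:
  CH3 → C:1 H:3
  CH2 → C:1 H:2
  CH2 → C:1 H:2
  CH2 → C:1 H:2
  CH2 → C:1 H:2
  CH2 → C:1 H:2
  CH2 → C:1 H:2
  CH3 → C:1 H:3
Element totals:
  C: 8
  H: 18
Molecular formula: C8H18.
gcd of subscripts = 2; dividing each by 2:
  C: 8/2 = 4
  H: 18/2 = 9

C4H9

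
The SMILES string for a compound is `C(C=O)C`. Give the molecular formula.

Atom tally by fragment:
  OHCCH2 → C:2 H:3 O:1
  CH3 → C:1 H:3
Element totals:
  C: 3
  H: 6
  O: 1

C3H6O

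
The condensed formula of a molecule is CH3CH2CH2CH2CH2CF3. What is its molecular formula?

Element totals:
  C: 6
  H: 11
  F: 3

C6H11F3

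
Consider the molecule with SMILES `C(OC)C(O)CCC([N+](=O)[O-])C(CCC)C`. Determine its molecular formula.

C11H23NO4

Atom tally by fragment:
  CH3OCH2 → C:2 H:5 O:1
  CH(OH) → C:1 H:2 O:1
  CH2 → C:1 H:2
  CH2 → C:1 H:2
  CH(NO2) → C:1 H:1 N:1 O:2
  CH(CH2CH2CH3) → C:4 H:8
  CH3 → C:1 H:3
Element totals:
  C: 11
  H: 23
  N: 1
  O: 4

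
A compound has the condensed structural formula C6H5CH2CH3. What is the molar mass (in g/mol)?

Atom tally by fragment:
  C6H5CH2 → C:7 H:7
  CH3 → C:1 H:3
Element totals:
  C: 8
  H: 10
Molecular formula: C8H10.
  M = 8(12.011) + 10(1.008)
    = 96.088 + 10.080 = 106.168

106.17 g/mol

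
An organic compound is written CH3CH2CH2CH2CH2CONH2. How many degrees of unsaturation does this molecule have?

1

Atom tally by fragment:
  CH3 → C:1 H:3
  CH2 → C:1 H:2
  CH2 → C:1 H:2
  CH2 → C:1 H:2
  CH2CONH2 → C:2 H:4 O:1 N:1
Element totals:
  C: 6
  H: 13
  N: 1
  O: 1
Molecular formula: C6H13NO.
DoU = (2C + 2 + N − H − X) / 2 = (2·6 + 2 + 1 − 13 − 0) / 2 = 1.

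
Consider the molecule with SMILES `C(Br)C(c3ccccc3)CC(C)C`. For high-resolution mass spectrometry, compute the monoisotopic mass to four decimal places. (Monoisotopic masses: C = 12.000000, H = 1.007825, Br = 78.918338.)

Atom tally by fragment:
  BrCH2 → C:1 H:2 Br:1
  CH(C6H5) → C:7 H:6
  CH2 → C:1 H:2
  CH(CH3) → C:2 H:4
  CH3 → C:1 H:3
Element totals:
  C: 12
  H: 17
  Br: 1
Molecular formula: C12H17Br.
  M = 12(12.0) + 17(1.007825) + 78.918338
    = 144.000000 + 17.133025 + 78.918338 = 240.051363

240.0514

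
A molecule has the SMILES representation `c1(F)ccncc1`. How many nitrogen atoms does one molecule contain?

1

Atom tally by fragment:
  pyridine ring core → C:5 H:5 N:1
  (− 1 ring H displaced by substituents)
  + F → F:1
Element totals:
  C: 5
  H: 4
  F: 1
  N: 1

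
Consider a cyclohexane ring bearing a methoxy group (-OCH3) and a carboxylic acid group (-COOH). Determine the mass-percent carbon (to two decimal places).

Atom tally by fragment:
  cyclohexane ring core → C:6 H:12
  (− 2 ring H displaced by substituents)
  + OCH3 → C:1 H:3 O:1
  + COOH → C:1 H:1 O:2
Element totals:
  C: 8
  H: 14
  O: 3
Molecular formula: C8H14O3.
Molar mass = 158.197 g/mol.
Mass from C: 8 × 12.011 = 96.088 g/mol.
%C = 96.088 / 158.197 × 100 = 60.74%.

60.74%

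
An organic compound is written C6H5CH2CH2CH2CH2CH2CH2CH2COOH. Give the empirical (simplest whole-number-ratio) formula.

C7H10O

Atom tally by fragment:
  C6H5CH2 → C:7 H:7
  CH2 → C:1 H:2
  CH2 → C:1 H:2
  CH2 → C:1 H:2
  CH2 → C:1 H:2
  CH2 → C:1 H:2
  CH2COOH → C:2 H:3 O:2
Element totals:
  C: 14
  H: 20
  O: 2
Molecular formula: C14H20O2.
gcd of subscripts = 2; dividing each by 2:
  C: 14/2 = 7
  H: 20/2 = 10
  O: 2/2 = 1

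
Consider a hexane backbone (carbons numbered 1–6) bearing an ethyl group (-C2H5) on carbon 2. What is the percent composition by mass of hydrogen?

15.88%

Atom tally by fragment:
  CH3 → C:1 H:3
  CH(C2H5) → C:3 H:6
  CH2 → C:1 H:2
  CH2 → C:1 H:2
  CH2 → C:1 H:2
  CH3 → C:1 H:3
Element totals:
  C: 8
  H: 18
Molecular formula: C8H18.
Molar mass = 114.232 g/mol.
Mass from H: 18 × 1.008 = 18.144 g/mol.
%H = 18.144 / 114.232 × 100 = 15.88%.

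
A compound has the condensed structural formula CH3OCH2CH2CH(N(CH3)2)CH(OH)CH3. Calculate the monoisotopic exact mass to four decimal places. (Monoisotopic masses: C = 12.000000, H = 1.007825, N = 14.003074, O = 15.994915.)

161.1416

Atom tally by fragment:
  CH3OCH2 → C:2 H:5 O:1
  CH2 → C:1 H:2
  CH(N(CH3)2) → C:3 H:7 N:1
  CH(OH) → C:1 H:2 O:1
  CH3 → C:1 H:3
Element totals:
  C: 8
  H: 19
  N: 1
  O: 2
Molecular formula: C8H19NO2.
  M = 8(12.0) + 19(1.007825) + 14.003074 + 2(15.994915)
    = 96.000000 + 19.148675 + 14.003074 + 31.989830 = 161.141579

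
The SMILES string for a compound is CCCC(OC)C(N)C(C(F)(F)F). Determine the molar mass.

Atom tally by fragment:
  CH3 → C:1 H:3
  CH2 → C:1 H:2
  CH2 → C:1 H:2
  CH(OCH3) → C:2 H:4 O:1
  CH(NH2) → C:1 H:3 N:1
  CH2CF3 → C:2 H:2 F:3
Element totals:
  C: 8
  H: 16
  F: 3
  N: 1
  O: 1
Molecular formula: C8H16F3NO.
  M = 8(12.011) + 16(1.008) + 3(18.998) + 14.007 + 15.999
    = 96.088 + 16.128 + 56.994 + 14.007 + 15.999 = 199.216

199.22 g/mol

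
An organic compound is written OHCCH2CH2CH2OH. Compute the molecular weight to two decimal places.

Atom tally by fragment:
  OHCCH2 → C:2 H:3 O:1
  CH2 → C:1 H:2
  CH2OH → C:1 H:3 O:1
Element totals:
  C: 4
  H: 8
  O: 2
Molecular formula: C4H8O2.
  M = 4(12.011) + 8(1.008) + 2(15.999)
    = 48.044 + 8.064 + 31.998 = 88.106

88.11 g/mol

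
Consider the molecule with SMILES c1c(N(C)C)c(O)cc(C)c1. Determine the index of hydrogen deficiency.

Atom tally by fragment:
  benzene ring core → C:6 H:6
  (− 3 ring H displaced by substituents)
  + N(CH3)2 → N:1 C:2 H:6
  + OH → O:1 H:1
  + CH3 → C:1 H:3
Element totals:
  C: 9
  H: 13
  N: 1
  O: 1
Molecular formula: C9H13NO.
DoU = (2C + 2 + N − H − X) / 2 = (2·9 + 2 + 1 − 13 − 0) / 2 = 4.

4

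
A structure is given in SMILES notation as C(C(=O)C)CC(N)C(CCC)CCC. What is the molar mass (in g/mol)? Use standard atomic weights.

199.34 g/mol

Atom tally by fragment:
  CH3COCH2 → C:3 H:5 O:1
  CH2 → C:1 H:2
  CH(NH2) → C:1 H:3 N:1
  CH(CH2CH2CH3) → C:4 H:8
  CH2 → C:1 H:2
  CH2 → C:1 H:2
  CH3 → C:1 H:3
Element totals:
  C: 12
  H: 25
  N: 1
  O: 1
Molecular formula: C12H25NO.
  M = 12(12.011) + 25(1.008) + 14.007 + 15.999
    = 144.132 + 25.200 + 14.007 + 15.999 = 199.338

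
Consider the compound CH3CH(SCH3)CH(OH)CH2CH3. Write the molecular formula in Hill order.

Element totals:
  C: 6
  H: 14
  O: 1
  S: 1

C6H14OS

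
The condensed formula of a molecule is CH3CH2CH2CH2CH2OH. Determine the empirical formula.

Atom tally by fragment:
  CH3 → C:1 H:3
  CH2 → C:1 H:2
  CH2 → C:1 H:2
  CH2CH2OH → C:2 H:5 O:1
Element totals:
  C: 5
  H: 12
  O: 1
Molecular formula: C5H12O.
gcd of subscripts (5, 12, 1) = 1, so the empirical formula equals the molecular formula.

C5H12O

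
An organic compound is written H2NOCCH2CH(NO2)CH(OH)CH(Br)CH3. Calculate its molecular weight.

255.07 g/mol

Atom tally by fragment:
  H2NOCCH2 → C:2 H:4 O:1 N:1
  CH(NO2) → C:1 H:1 N:1 O:2
  CH(OH) → C:1 H:2 O:1
  CH(Br) → C:1 H:1 Br:1
  CH3 → C:1 H:3
Element totals:
  C: 6
  H: 11
  Br: 1
  N: 2
  O: 4
Molecular formula: C6H11BrN2O4.
  M = 6(12.011) + 11(1.008) + 79.904 + 2(14.007) + 4(15.999)
    = 72.066 + 11.088 + 79.904 + 28.014 + 63.996 = 255.068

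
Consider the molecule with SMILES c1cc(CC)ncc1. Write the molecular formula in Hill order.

Atom tally by fragment:
  pyridine ring core → C:5 H:5 N:1
  (− 1 ring H displaced by substituents)
  + C2H5 → C:2 H:5
Element totals:
  C: 7
  H: 9
  N: 1

C7H9N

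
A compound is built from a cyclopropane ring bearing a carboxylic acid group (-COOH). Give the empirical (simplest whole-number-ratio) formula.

C2H3O

Atom tally by fragment:
  cyclopropane ring core → C:3 H:6
  (− 1 ring H displaced by substituents)
  + COOH → C:1 H:1 O:2
Element totals:
  C: 4
  H: 6
  O: 2
Molecular formula: C4H6O2.
gcd of subscripts = 2; dividing each by 2:
  C: 4/2 = 2
  H: 6/2 = 3
  O: 2/2 = 1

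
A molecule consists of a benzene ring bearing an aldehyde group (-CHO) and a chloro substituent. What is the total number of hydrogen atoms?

5

Atom tally by fragment:
  benzene ring core → C:6 H:6
  (− 2 ring H displaced by substituents)
  + CHO → C:1 H:1 O:1
  + Cl → Cl:1
Element totals:
  C: 7
  H: 5
  Cl: 1
  O: 1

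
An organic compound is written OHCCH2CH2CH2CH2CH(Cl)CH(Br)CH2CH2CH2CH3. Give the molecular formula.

Element totals:
  C: 11
  H: 20
  Br: 1
  Cl: 1
  O: 1

C11H20BrClO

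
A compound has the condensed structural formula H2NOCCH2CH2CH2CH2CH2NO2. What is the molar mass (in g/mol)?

Atom tally by fragment:
  H2NOCCH2 → C:2 H:4 O:1 N:1
  CH2 → C:1 H:2
  CH2 → C:1 H:2
  CH2 → C:1 H:2
  CH2NO2 → C:1 H:2 N:1 O:2
Element totals:
  C: 6
  H: 12
  N: 2
  O: 3
Molecular formula: C6H12N2O3.
  M = 6(12.011) + 12(1.008) + 2(14.007) + 3(15.999)
    = 72.066 + 12.096 + 28.014 + 47.997 = 160.173

160.17 g/mol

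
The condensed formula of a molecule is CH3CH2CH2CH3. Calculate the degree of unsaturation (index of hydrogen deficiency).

0

Element totals:
  C: 4
  H: 10
Molecular formula: C4H10.
DoU = (2C + 2 + N − H − X) / 2 = (2·4 + 2 + 0 − 10 − 0) / 2 = 0.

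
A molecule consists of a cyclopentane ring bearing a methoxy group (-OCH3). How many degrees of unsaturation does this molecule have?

1

Atom tally by fragment:
  cyclopentane ring core → C:5 H:10
  (− 1 ring H displaced by substituents)
  + OCH3 → C:1 H:3 O:1
Element totals:
  C: 6
  H: 12
  O: 1
Molecular formula: C6H12O.
DoU = (2C + 2 + N − H − X) / 2 = (2·6 + 2 + 0 − 12 − 0) / 2 = 1.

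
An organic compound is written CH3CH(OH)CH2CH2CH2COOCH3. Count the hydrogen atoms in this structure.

14

Element totals:
  C: 7
  H: 14
  O: 3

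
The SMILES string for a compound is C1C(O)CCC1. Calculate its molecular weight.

86.13 g/mol

Atom tally by fragment:
  cyclopentane ring core → C:5 H:10
  (− 1 ring H displaced by substituents)
  + OH → O:1 H:1
Element totals:
  C: 5
  H: 10
  O: 1
Molecular formula: C5H10O.
  M = 5(12.011) + 10(1.008) + 15.999
    = 60.055 + 10.080 + 15.999 = 86.134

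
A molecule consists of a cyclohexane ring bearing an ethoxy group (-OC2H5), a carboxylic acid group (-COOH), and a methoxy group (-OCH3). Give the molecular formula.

C10H18O4

Atom tally by fragment:
  cyclohexane ring core → C:6 H:12
  (− 3 ring H displaced by substituents)
  + OC2H5 → C:2 H:5 O:1
  + COOH → C:1 H:1 O:2
  + OCH3 → C:1 H:3 O:1
Element totals:
  C: 10
  H: 18
  O: 4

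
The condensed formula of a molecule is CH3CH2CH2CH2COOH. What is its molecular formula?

C5H10O2

Atom tally by fragment:
  CH3 → C:1 H:3
  CH2 → C:1 H:2
  CH2 → C:1 H:2
  CH2COOH → C:2 H:3 O:2
Element totals:
  C: 5
  H: 10
  O: 2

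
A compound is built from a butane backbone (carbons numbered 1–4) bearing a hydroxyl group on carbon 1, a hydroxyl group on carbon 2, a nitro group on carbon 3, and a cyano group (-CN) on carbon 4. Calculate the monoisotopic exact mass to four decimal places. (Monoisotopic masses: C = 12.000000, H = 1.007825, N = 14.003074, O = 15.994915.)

Atom tally by fragment:
  HOCH2 → C:1 H:3 O:1
  CH(OH) → C:1 H:2 O:1
  CH(NO2) → C:1 H:1 N:1 O:2
  CH2CN → C:2 H:2 N:1
Element totals:
  C: 5
  H: 8
  N: 2
  O: 4
Molecular formula: C5H8N2O4.
  M = 5(12.0) + 8(1.007825) + 2(14.003074) + 4(15.994915)
    = 60.000000 + 8.062600 + 28.006148 + 63.979660 = 160.048408

160.0484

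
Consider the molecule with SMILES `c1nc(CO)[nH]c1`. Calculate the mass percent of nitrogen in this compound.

Atom tally by fragment:
  imidazole ring core → C:3 H:4 N:2
  (− 1 ring H displaced by substituents)
  + CH2OH → C:1 H:3 O:1
Element totals:
  C: 4
  H: 6
  N: 2
  O: 1
Molecular formula: C4H6N2O.
Molar mass = 98.105 g/mol.
Mass from N: 2 × 14.007 = 28.014 g/mol.
%N = 28.014 / 98.105 × 100 = 28.56%.

28.56%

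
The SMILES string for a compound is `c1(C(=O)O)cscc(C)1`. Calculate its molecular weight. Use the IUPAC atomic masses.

142.17 g/mol

Atom tally by fragment:
  thiophene ring core → C:4 H:4 S:1
  (− 2 ring H displaced by substituents)
  + COOH → C:1 H:1 O:2
  + CH3 → C:1 H:3
Element totals:
  C: 6
  H: 6
  O: 2
  S: 1
Molecular formula: C6H6O2S.
  M = 6(12.011) + 6(1.008) + 2(15.999) + 32.06
    = 72.066 + 6.048 + 31.998 + 32.060 = 142.172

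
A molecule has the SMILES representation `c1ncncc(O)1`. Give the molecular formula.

C4H4N2O

Atom tally by fragment:
  pyrimidine ring core → C:4 H:4 N:2
  (− 1 ring H displaced by substituents)
  + OH → O:1 H:1
Element totals:
  C: 4
  H: 4
  N: 2
  O: 1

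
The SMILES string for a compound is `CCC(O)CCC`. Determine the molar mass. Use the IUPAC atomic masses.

102.18 g/mol

Atom tally by fragment:
  CH3 → C:1 H:3
  CH2 → C:1 H:2
  CH(OH) → C:1 H:2 O:1
  CH2 → C:1 H:2
  CH2 → C:1 H:2
  CH3 → C:1 H:3
Element totals:
  C: 6
  H: 14
  O: 1
Molecular formula: C6H14O.
  M = 6(12.011) + 14(1.008) + 15.999
    = 72.066 + 14.112 + 15.999 = 102.177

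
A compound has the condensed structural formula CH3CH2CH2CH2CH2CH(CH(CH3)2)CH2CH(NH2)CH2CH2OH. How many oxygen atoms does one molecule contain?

Element totals:
  C: 13
  H: 29
  N: 1
  O: 1

1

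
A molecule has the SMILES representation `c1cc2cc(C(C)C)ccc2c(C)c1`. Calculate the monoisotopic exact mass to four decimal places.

Atom tally by fragment:
  naphthalene ring system core → C:10 H:8
  (− 2 ring H displaced by substituents)
  + CH(CH3)2 → C:3 H:7
  + CH3 → C:1 H:3
Element totals:
  C: 14
  H: 16
Molecular formula: C14H16.
  M = 14(12.0) + 16(1.007825)
    = 168.000000 + 16.125200 = 184.125200

184.1252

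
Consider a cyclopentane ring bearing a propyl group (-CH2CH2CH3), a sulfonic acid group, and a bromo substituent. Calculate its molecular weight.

271.17 g/mol

Atom tally by fragment:
  cyclopentane ring core → C:5 H:10
  (− 3 ring H displaced by substituents)
  + CH2CH2CH3 → C:3 H:7
  + SO3H → S:1 O:3 H:1
  + Br → Br:1
Element totals:
  C: 8
  H: 15
  Br: 1
  O: 3
  S: 1
Molecular formula: C8H15BrO3S.
  M = 8(12.011) + 15(1.008) + 79.904 + 3(15.999) + 32.06
    = 96.088 + 15.120 + 79.904 + 47.997 + 32.060 = 271.169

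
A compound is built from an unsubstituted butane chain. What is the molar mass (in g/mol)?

Atom tally by fragment:
  CH3 → C:1 H:3
  CH2 → C:1 H:2
  CH2 → C:1 H:2
  CH3 → C:1 H:3
Element totals:
  C: 4
  H: 10
Molecular formula: C4H10.
  M = 4(12.011) + 10(1.008)
    = 48.044 + 10.080 = 58.124

58.12 g/mol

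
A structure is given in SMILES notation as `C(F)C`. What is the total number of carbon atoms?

2

Atom tally by fragment:
  FCH2 → C:1 H:2 F:1
  CH3 → C:1 H:3
Element totals:
  C: 2
  H: 5
  F: 1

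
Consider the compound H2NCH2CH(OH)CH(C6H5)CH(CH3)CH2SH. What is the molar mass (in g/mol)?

Element totals:
  C: 12
  H: 19
  N: 1
  O: 1
  S: 1
Molecular formula: C12H19NOS.
  M = 12(12.011) + 19(1.008) + 14.007 + 15.999 + 32.06
    = 144.132 + 19.152 + 14.007 + 15.999 + 32.060 = 225.350

225.35 g/mol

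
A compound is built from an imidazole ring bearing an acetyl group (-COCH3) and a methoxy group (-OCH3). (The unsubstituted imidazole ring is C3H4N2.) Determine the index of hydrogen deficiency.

4

Atom tally by fragment:
  imidazole ring core → C:3 H:4 N:2
  (− 2 ring H displaced by substituents)
  + COCH3 → C:2 H:3 O:1
  + OCH3 → C:1 H:3 O:1
Element totals:
  C: 6
  H: 8
  N: 2
  O: 2
Molecular formula: C6H8N2O2.
DoU = (2C + 2 + N − H − X) / 2 = (2·6 + 2 + 2 − 8 − 0) / 2 = 4.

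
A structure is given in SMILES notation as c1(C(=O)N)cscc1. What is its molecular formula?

Atom tally by fragment:
  thiophene ring core → C:4 H:4 S:1
  (− 1 ring H displaced by substituents)
  + CONH2 → C:1 H:2 O:1 N:1
Element totals:
  C: 5
  H: 5
  N: 1
  O: 1
  S: 1

C5H5NOS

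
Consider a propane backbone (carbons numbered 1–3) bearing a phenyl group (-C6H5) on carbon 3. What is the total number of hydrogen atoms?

12

Atom tally by fragment:
  CH3 → C:1 H:3
  CH2 → C:1 H:2
  CH2C6H5 → C:7 H:7
Element totals:
  C: 9
  H: 12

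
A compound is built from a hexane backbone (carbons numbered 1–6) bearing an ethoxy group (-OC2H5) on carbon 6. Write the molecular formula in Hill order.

C8H18O

Atom tally by fragment:
  CH3 → C:1 H:3
  CH2 → C:1 H:2
  CH2 → C:1 H:2
  CH2 → C:1 H:2
  CH2 → C:1 H:2
  CH2OC2H5 → C:3 H:7 O:1
Element totals:
  C: 8
  H: 18
  O: 1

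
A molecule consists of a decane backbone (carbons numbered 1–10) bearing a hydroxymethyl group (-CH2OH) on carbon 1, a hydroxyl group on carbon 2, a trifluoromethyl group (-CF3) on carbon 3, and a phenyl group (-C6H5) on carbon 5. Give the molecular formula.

C18H27F3O2

Atom tally by fragment:
  HOCH2CH2 → C:2 H:5 O:1
  CH(OH) → C:1 H:2 O:1
  CH(CF3) → C:2 H:1 F:3
  CH2 → C:1 H:2
  CH(C6H5) → C:7 H:6
  CH2 → C:1 H:2
  CH2 → C:1 H:2
  CH2 → C:1 H:2
  CH2 → C:1 H:2
  CH3 → C:1 H:3
Element totals:
  C: 18
  H: 27
  F: 3
  O: 2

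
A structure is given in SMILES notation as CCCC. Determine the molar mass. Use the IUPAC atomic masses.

58.12 g/mol

Atom tally by fragment:
  CH3 → C:1 H:3
  CH2 → C:1 H:2
  CH2 → C:1 H:2
  CH3 → C:1 H:3
Element totals:
  C: 4
  H: 10
Molecular formula: C4H10.
  M = 4(12.011) + 10(1.008)
    = 48.044 + 10.080 = 58.124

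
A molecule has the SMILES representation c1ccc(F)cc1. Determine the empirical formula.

Atom tally by fragment:
  benzene ring core → C:6 H:6
  (− 1 ring H displaced by substituents)
  + F → F:1
Element totals:
  C: 6
  H: 5
  F: 1
Molecular formula: C6H5F.
gcd of subscripts (6, 1, 5) = 1, so the empirical formula equals the molecular formula.

C6H5F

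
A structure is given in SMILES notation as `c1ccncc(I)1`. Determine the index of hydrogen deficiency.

Atom tally by fragment:
  pyridine ring core → C:5 H:5 N:1
  (− 1 ring H displaced by substituents)
  + I → I:1
Element totals:
  C: 5
  H: 4
  I: 1
  N: 1
Molecular formula: C5H4IN.
DoU = (2C + 2 + N − H − X) / 2 = (2·5 + 2 + 1 − 4 − 1) / 2 = 4.

4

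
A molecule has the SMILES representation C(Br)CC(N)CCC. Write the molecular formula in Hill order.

Atom tally by fragment:
  BrCH2 → C:1 H:2 Br:1
  CH2 → C:1 H:2
  CH(NH2) → C:1 H:3 N:1
  CH2 → C:1 H:2
  CH2 → C:1 H:2
  CH3 → C:1 H:3
Element totals:
  C: 6
  H: 14
  Br: 1
  N: 1

C6H14BrN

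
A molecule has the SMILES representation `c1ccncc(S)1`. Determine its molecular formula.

Atom tally by fragment:
  pyridine ring core → C:5 H:5 N:1
  (− 1 ring H displaced by substituents)
  + SH → S:1 H:1
Element totals:
  C: 5
  H: 5
  N: 1
  S: 1

C5H5NS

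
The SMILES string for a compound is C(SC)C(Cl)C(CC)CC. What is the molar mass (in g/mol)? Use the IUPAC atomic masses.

Atom tally by fragment:
  CH3SCH2 → C:2 H:5 S:1
  CH(Cl) → C:1 H:1 Cl:1
  CH(C2H5) → C:3 H:6
  CH2 → C:1 H:2
  CH3 → C:1 H:3
Element totals:
  C: 8
  H: 17
  Cl: 1
  S: 1
Molecular formula: C8H17ClS.
  M = 8(12.011) + 17(1.008) + 35.45 + 32.06
    = 96.088 + 17.136 + 35.450 + 32.060 = 180.734

180.73 g/mol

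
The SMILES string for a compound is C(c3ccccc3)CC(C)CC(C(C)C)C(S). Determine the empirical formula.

Atom tally by fragment:
  C6H5CH2 → C:7 H:7
  CH2 → C:1 H:2
  CH(CH3) → C:2 H:4
  CH2 → C:1 H:2
  CH(CH(CH3)2) → C:4 H:8
  CH2SH → C:1 H:3 S:1
Element totals:
  C: 16
  H: 26
  S: 1
Molecular formula: C16H26S.
gcd of subscripts (16, 26, 1) = 1, so the empirical formula equals the molecular formula.

C16H26S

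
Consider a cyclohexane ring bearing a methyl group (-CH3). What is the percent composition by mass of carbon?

Atom tally by fragment:
  cyclohexane ring core → C:6 H:12
  (− 1 ring H displaced by substituents)
  + CH3 → C:1 H:3
Element totals:
  C: 7
  H: 14
Molecular formula: C7H14.
Molar mass = 98.189 g/mol.
Mass from C: 7 × 12.011 = 84.077 g/mol.
%C = 84.077 / 98.189 × 100 = 85.63%.

85.63%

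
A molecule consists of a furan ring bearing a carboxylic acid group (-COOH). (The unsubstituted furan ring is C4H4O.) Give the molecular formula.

C5H4O3

Atom tally by fragment:
  furan ring core → C:4 H:4 O:1
  (− 1 ring H displaced by substituents)
  + COOH → C:1 H:1 O:2
Element totals:
  C: 5
  H: 4
  O: 3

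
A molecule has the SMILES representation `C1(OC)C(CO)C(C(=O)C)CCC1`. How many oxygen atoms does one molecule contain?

Atom tally by fragment:
  cyclohexane ring core → C:6 H:12
  (− 3 ring H displaced by substituents)
  + OCH3 → C:1 H:3 O:1
  + CH2OH → C:1 H:3 O:1
  + COCH3 → C:2 H:3 O:1
Element totals:
  C: 10
  H: 18
  O: 3

3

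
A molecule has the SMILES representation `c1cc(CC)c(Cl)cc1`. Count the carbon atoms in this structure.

Atom tally by fragment:
  benzene ring core → C:6 H:6
  (− 2 ring H displaced by substituents)
  + C2H5 → C:2 H:5
  + Cl → Cl:1
Element totals:
  C: 8
  H: 9
  Cl: 1

8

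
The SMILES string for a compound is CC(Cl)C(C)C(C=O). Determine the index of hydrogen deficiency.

Atom tally by fragment:
  CH3 → C:1 H:3
  CH(Cl) → C:1 H:1 Cl:1
  CH(CH3) → C:2 H:4
  CH2CHO → C:2 H:3 O:1
Element totals:
  C: 6
  H: 11
  Cl: 1
  O: 1
Molecular formula: C6H11ClO.
DoU = (2C + 2 + N − H − X) / 2 = (2·6 + 2 + 0 − 11 − 1) / 2 = 1.

1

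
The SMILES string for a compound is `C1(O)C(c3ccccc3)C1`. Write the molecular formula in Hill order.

Atom tally by fragment:
  cyclopropane ring core → C:3 H:6
  (− 2 ring H displaced by substituents)
  + OH → O:1 H:1
  + C6H5 → C:6 H:5
Element totals:
  C: 9
  H: 10
  O: 1

C9H10O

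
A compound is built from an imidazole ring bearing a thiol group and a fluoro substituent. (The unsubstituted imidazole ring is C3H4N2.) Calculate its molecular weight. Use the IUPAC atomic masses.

Atom tally by fragment:
  imidazole ring core → C:3 H:4 N:2
  (− 2 ring H displaced by substituents)
  + SH → S:1 H:1
  + F → F:1
Element totals:
  C: 3
  H: 3
  F: 1
  N: 2
  S: 1
Molecular formula: C3H3FN2S.
  M = 3(12.011) + 3(1.008) + 18.998 + 2(14.007) + 32.06
    = 36.033 + 3.024 + 18.998 + 28.014 + 32.060 = 118.129

118.13 g/mol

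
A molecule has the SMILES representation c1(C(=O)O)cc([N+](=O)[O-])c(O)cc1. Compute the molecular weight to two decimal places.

183.12 g/mol

Atom tally by fragment:
  benzene ring core → C:6 H:6
  (− 3 ring H displaced by substituents)
  + COOH → C:1 H:1 O:2
  + NO2 → N:1 O:2
  + OH → O:1 H:1
Element totals:
  C: 7
  H: 5
  N: 1
  O: 5
Molecular formula: C7H5NO5.
  M = 7(12.011) + 5(1.008) + 14.007 + 5(15.999)
    = 84.077 + 5.040 + 14.007 + 79.995 = 183.119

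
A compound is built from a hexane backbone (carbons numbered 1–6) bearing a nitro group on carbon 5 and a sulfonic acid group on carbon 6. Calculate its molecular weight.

211.23 g/mol

Atom tally by fragment:
  CH3 → C:1 H:3
  CH2 → C:1 H:2
  CH2 → C:1 H:2
  CH2 → C:1 H:2
  CH(NO2) → C:1 H:1 N:1 O:2
  CH2SO3H → C:1 H:3 S:1 O:3
Element totals:
  C: 6
  H: 13
  N: 1
  O: 5
  S: 1
Molecular formula: C6H13NO5S.
  M = 6(12.011) + 13(1.008) + 14.007 + 5(15.999) + 32.06
    = 72.066 + 13.104 + 14.007 + 79.995 + 32.060 = 211.232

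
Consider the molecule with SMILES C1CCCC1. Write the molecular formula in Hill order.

Atom tally by fragment:
  cyclopentane ring core → C:5 H:10
Element totals:
  C: 5
  H: 10

C5H10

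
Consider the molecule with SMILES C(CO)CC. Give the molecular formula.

C4H10O

Atom tally by fragment:
  HOCH2CH2 → C:2 H:5 O:1
  CH2 → C:1 H:2
  CH3 → C:1 H:3
Element totals:
  C: 4
  H: 10
  O: 1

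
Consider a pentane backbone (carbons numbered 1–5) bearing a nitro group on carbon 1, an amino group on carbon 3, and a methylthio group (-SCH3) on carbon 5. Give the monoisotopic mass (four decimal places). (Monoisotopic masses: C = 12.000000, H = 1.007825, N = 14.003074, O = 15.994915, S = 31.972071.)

Atom tally by fragment:
  O2NCH2 → C:1 H:2 N:1 O:2
  CH2 → C:1 H:2
  CH(NH2) → C:1 H:3 N:1
  CH2 → C:1 H:2
  CH2SCH3 → C:2 H:5 S:1
Element totals:
  C: 6
  H: 14
  N: 2
  O: 2
  S: 1
Molecular formula: C6H14N2O2S.
  M = 6(12.0) + 14(1.007825) + 2(14.003074) + 2(15.994915) + 31.972071
    = 72.000000 + 14.109550 + 28.006148 + 31.989830 + 31.972071 = 178.077599

178.0776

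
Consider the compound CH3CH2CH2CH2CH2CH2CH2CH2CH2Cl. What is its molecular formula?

C9H19Cl

Atom tally by fragment:
  CH3 → C:1 H:3
  CH2 → C:1 H:2
  CH2 → C:1 H:2
  CH2 → C:1 H:2
  CH2 → C:1 H:2
  CH2 → C:1 H:2
  CH2 → C:1 H:2
  CH2 → C:1 H:2
  CH2Cl → C:1 H:2 Cl:1
Element totals:
  C: 9
  H: 19
  Cl: 1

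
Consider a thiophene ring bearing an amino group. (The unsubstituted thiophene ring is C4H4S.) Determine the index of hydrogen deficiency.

Atom tally by fragment:
  thiophene ring core → C:4 H:4 S:1
  (− 1 ring H displaced by substituents)
  + NH2 → N:1 H:2
Element totals:
  C: 4
  H: 5
  N: 1
  S: 1
Molecular formula: C4H5NS.
DoU = (2C + 2 + N − H − X) / 2 = (2·4 + 2 + 1 − 5 − 0) / 2 = 3.

3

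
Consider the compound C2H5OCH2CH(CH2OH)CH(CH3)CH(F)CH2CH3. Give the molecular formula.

Atom tally by fragment:
  C2H5OCH2 → C:3 H:7 O:1
  CH(CH2OH) → C:2 H:4 O:1
  CH(CH3) → C:2 H:4
  CH(F) → C:1 H:1 F:1
  CH2 → C:1 H:2
  CH3 → C:1 H:3
Element totals:
  C: 10
  H: 21
  F: 1
  O: 2

C10H21FO2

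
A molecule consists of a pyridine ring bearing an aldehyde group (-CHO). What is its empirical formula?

C6H5NO

Atom tally by fragment:
  pyridine ring core → C:5 H:5 N:1
  (− 1 ring H displaced by substituents)
  + CHO → C:1 H:1 O:1
Element totals:
  C: 6
  H: 5
  N: 1
  O: 1
Molecular formula: C6H5NO.
gcd of subscripts (6, 5, 1, 1) = 1, so the empirical formula equals the molecular formula.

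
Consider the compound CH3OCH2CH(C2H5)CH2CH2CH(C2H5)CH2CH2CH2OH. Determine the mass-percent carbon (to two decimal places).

72.17%

Atom tally by fragment:
  CH3OCH2 → C:2 H:5 O:1
  CH(C2H5) → C:3 H:6
  CH2 → C:1 H:2
  CH2 → C:1 H:2
  CH(C2H5) → C:3 H:6
  CH2 → C:1 H:2
  CH2CH2OH → C:2 H:5 O:1
Element totals:
  C: 13
  H: 28
  O: 2
Molecular formula: C13H28O2.
Molar mass = 216.365 g/mol.
Mass from C: 13 × 12.011 = 156.143 g/mol.
%C = 156.143 / 216.365 × 100 = 72.17%.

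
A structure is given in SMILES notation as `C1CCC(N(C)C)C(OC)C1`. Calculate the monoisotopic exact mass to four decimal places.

157.1467

Atom tally by fragment:
  cyclohexane ring core → C:6 H:12
  (− 2 ring H displaced by substituents)
  + N(CH3)2 → N:1 C:2 H:6
  + OCH3 → C:1 H:3 O:1
Element totals:
  C: 9
  H: 19
  N: 1
  O: 1
Molecular formula: C9H19NO.
  M = 9(12.0) + 19(1.007825) + 14.003074 + 15.994915
    = 108.000000 + 19.148675 + 14.003074 + 15.994915 = 157.146664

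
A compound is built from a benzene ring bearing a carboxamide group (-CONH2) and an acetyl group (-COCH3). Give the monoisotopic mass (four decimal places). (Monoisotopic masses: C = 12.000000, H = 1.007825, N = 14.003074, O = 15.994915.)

163.0633

Atom tally by fragment:
  benzene ring core → C:6 H:6
  (− 2 ring H displaced by substituents)
  + CONH2 → C:1 H:2 O:1 N:1
  + COCH3 → C:2 H:3 O:1
Element totals:
  C: 9
  H: 9
  N: 1
  O: 2
Molecular formula: C9H9NO2.
  M = 9(12.0) + 9(1.007825) + 14.003074 + 2(15.994915)
    = 108.000000 + 9.070425 + 14.003074 + 31.989830 = 163.063329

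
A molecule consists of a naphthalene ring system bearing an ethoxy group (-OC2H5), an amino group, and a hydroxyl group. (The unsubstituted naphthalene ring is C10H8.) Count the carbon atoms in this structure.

Atom tally by fragment:
  naphthalene ring system core → C:10 H:8
  (− 3 ring H displaced by substituents)
  + OC2H5 → C:2 H:5 O:1
  + NH2 → N:1 H:2
  + OH → O:1 H:1
Element totals:
  C: 12
  H: 13
  N: 1
  O: 2

12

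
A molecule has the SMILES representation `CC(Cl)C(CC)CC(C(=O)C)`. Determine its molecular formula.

C9H17ClO

Atom tally by fragment:
  CH3 → C:1 H:3
  CH(Cl) → C:1 H:1 Cl:1
  CH(C2H5) → C:3 H:6
  CH2 → C:1 H:2
  CH2COCH3 → C:3 H:5 O:1
Element totals:
  C: 9
  H: 17
  Cl: 1
  O: 1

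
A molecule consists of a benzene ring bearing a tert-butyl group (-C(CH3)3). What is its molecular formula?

C10H14

Atom tally by fragment:
  benzene ring core → C:6 H:6
  (− 1 ring H displaced by substituents)
  + C(CH3)3 → C:4 H:9
Element totals:
  C: 10
  H: 14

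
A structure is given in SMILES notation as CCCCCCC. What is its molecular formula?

C7H16

Atom tally by fragment:
  CH3 → C:1 H:3
  CH2 → C:1 H:2
  CH2 → C:1 H:2
  CH2 → C:1 H:2
  CH2 → C:1 H:2
  CH2 → C:1 H:2
  CH3 → C:1 H:3
Element totals:
  C: 7
  H: 16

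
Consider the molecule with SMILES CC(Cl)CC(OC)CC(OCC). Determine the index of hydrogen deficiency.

Atom tally by fragment:
  CH3 → C:1 H:3
  CH(Cl) → C:1 H:1 Cl:1
  CH2 → C:1 H:2
  CH(OCH3) → C:2 H:4 O:1
  CH2 → C:1 H:2
  CH2OC2H5 → C:3 H:7 O:1
Element totals:
  C: 9
  H: 19
  Cl: 1
  O: 2
Molecular formula: C9H19ClO2.
DoU = (2C + 2 + N − H − X) / 2 = (2·9 + 2 + 0 − 19 − 1) / 2 = 0.

0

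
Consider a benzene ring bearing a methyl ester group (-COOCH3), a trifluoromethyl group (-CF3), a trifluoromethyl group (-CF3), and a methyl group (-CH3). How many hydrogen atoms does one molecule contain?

8

Atom tally by fragment:
  benzene ring core → C:6 H:6
  (− 4 ring H displaced by substituents)
  + COOCH3 → C:2 H:3 O:2
  + CF3 → C:1 F:3
  + CF3 → C:1 F:3
  + CH3 → C:1 H:3
Element totals:
  C: 11
  H: 8
  F: 6
  O: 2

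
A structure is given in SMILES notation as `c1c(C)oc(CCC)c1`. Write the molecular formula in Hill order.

Atom tally by fragment:
  furan ring core → C:4 H:4 O:1
  (− 2 ring H displaced by substituents)
  + CH3 → C:1 H:3
  + CH2CH2CH3 → C:3 H:7
Element totals:
  C: 8
  H: 12
  O: 1

C8H12O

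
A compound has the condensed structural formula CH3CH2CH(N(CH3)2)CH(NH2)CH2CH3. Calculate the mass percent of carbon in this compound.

Atom tally by fragment:
  CH3 → C:1 H:3
  CH2 → C:1 H:2
  CH(N(CH3)2) → C:3 H:7 N:1
  CH(NH2) → C:1 H:3 N:1
  CH2 → C:1 H:2
  CH3 → C:1 H:3
Element totals:
  C: 8
  H: 20
  N: 2
Molecular formula: C8H20N2.
Molar mass = 144.262 g/mol.
Mass from C: 8 × 12.011 = 96.088 g/mol.
%C = 96.088 / 144.262 × 100 = 66.61%.

66.61%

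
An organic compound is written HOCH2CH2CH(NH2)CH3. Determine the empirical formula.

Atom tally by fragment:
  HOCH2 → C:1 H:3 O:1
  CH2 → C:1 H:2
  CH(NH2) → C:1 H:3 N:1
  CH3 → C:1 H:3
Element totals:
  C: 4
  H: 11
  N: 1
  O: 1
Molecular formula: C4H11NO.
gcd of subscripts (4, 11, 1, 1) = 1, so the empirical formula equals the molecular formula.

C4H11NO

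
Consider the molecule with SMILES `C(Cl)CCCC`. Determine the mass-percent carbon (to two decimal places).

56.34%

Atom tally by fragment:
  ClCH2 → C:1 H:2 Cl:1
  CH2 → C:1 H:2
  CH2 → C:1 H:2
  CH2 → C:1 H:2
  CH3 → C:1 H:3
Element totals:
  C: 5
  H: 11
  Cl: 1
Molecular formula: C5H11Cl.
Molar mass = 106.593 g/mol.
Mass from C: 5 × 12.011 = 60.055 g/mol.
%C = 60.055 / 106.593 × 100 = 56.34%.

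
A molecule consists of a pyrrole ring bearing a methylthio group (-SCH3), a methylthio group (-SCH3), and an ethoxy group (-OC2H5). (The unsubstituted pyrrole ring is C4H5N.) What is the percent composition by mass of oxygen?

7.87%

Atom tally by fragment:
  pyrrole ring core → C:4 H:5 N:1
  (− 3 ring H displaced by substituents)
  + SCH3 → C:1 H:3 S:1
  + SCH3 → C:1 H:3 S:1
  + OC2H5 → C:2 H:5 O:1
Element totals:
  C: 8
  H: 13
  N: 1
  O: 1
  S: 2
Molecular formula: C8H13NOS2.
Molar mass = 203.318 g/mol.
Mass from O: 1 × 15.999 = 15.999 g/mol.
%O = 15.999 / 203.318 × 100 = 7.87%.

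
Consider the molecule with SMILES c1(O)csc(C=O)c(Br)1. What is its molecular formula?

Atom tally by fragment:
  thiophene ring core → C:4 H:4 S:1
  (− 3 ring H displaced by substituents)
  + OH → O:1 H:1
  + CHO → C:1 H:1 O:1
  + Br → Br:1
Element totals:
  C: 5
  H: 3
  Br: 1
  O: 2
  S: 1

C5H3BrO2S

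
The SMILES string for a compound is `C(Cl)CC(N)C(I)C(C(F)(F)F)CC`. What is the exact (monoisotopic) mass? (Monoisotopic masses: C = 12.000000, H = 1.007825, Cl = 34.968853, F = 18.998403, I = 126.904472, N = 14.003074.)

Atom tally by fragment:
  ClCH2 → C:1 H:2 Cl:1
  CH2 → C:1 H:2
  CH(NH2) → C:1 H:3 N:1
  CH(I) → C:1 H:1 I:1
  CH(CF3) → C:2 H:1 F:3
  CH2 → C:1 H:2
  CH3 → C:1 H:3
Element totals:
  C: 8
  H: 14
  Cl: 1
  F: 3
  I: 1
  N: 1
Molecular formula: C8H14ClF3IN.
  M = 8(12.0) + 14(1.007825) + 34.968853 + 3(18.998403) + 126.904472 + 14.003074
    = 96.000000 + 14.109550 + 34.968853 + 56.995209 + 126.904472 + 14.003074 = 342.981158

342.9812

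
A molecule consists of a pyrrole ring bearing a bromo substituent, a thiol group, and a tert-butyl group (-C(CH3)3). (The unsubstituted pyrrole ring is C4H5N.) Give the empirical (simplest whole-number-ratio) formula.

C8H12BrNS

Atom tally by fragment:
  pyrrole ring core → C:4 H:5 N:1
  (− 3 ring H displaced by substituents)
  + Br → Br:1
  + SH → S:1 H:1
  + C(CH3)3 → C:4 H:9
Element totals:
  C: 8
  H: 12
  Br: 1
  N: 1
  S: 1
Molecular formula: C8H12BrNS.
gcd of subscripts (1, 8, 12, 1, 1) = 1, so the empirical formula equals the molecular formula.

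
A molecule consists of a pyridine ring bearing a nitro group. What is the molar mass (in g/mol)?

Atom tally by fragment:
  pyridine ring core → C:5 H:5 N:1
  (− 1 ring H displaced by substituents)
  + NO2 → N:1 O:2
Element totals:
  C: 5
  H: 4
  N: 2
  O: 2
Molecular formula: C5H4N2O2.
  M = 5(12.011) + 4(1.008) + 2(14.007) + 2(15.999)
    = 60.055 + 4.032 + 28.014 + 31.998 = 124.099

124.10 g/mol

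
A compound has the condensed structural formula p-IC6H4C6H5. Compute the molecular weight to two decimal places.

280.11 g/mol

Element totals:
  C: 12
  H: 9
  I: 1
Molecular formula: C12H9I.
  M = 12(12.011) + 9(1.008) + 126.904
    = 144.132 + 9.072 + 126.904 = 280.108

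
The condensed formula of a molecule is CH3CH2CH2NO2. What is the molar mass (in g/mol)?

Atom tally by fragment:
  CH3 → C:1 H:3
  CH2 → C:1 H:2
  CH2NO2 → C:1 H:2 N:1 O:2
Element totals:
  C: 3
  H: 7
  N: 1
  O: 2
Molecular formula: C3H7NO2.
  M = 3(12.011) + 7(1.008) + 14.007 + 2(15.999)
    = 36.033 + 7.056 + 14.007 + 31.998 = 89.094

89.09 g/mol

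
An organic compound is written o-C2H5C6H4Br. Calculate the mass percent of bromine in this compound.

Atom tally by fragment:
  benzene ring core → C:6 H:6
  (− 2 ring H displaced by substituents)
  + C2H5 → C:2 H:5
  + Br → Br:1
Element totals:
  C: 8
  H: 9
  Br: 1
Molecular formula: C8H9Br.
Molar mass = 185.064 g/mol.
Mass from Br: 1 × 79.904 = 79.904 g/mol.
%Br = 79.904 / 185.064 × 100 = 43.18%.

43.18%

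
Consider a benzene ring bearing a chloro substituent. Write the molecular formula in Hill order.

C6H5Cl

Atom tally by fragment:
  benzene ring core → C:6 H:6
  (− 1 ring H displaced by substituents)
  + Cl → Cl:1
Element totals:
  C: 6
  H: 5
  Cl: 1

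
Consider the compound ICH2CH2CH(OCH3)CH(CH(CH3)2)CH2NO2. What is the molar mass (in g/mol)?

Element totals:
  C: 9
  H: 18
  I: 1
  N: 1
  O: 3
Molecular formula: C9H18INO3.
  M = 9(12.011) + 18(1.008) + 126.904 + 14.007 + 3(15.999)
    = 108.099 + 18.144 + 126.904 + 14.007 + 47.997 = 315.151

315.15 g/mol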